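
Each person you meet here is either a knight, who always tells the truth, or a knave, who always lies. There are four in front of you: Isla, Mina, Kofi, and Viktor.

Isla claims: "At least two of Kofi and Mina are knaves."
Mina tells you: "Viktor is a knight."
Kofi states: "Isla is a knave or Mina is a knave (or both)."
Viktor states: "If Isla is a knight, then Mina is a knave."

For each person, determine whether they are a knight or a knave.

Isla: knave, Mina: knight, Kofi: knight, Viktor: knight

Consider Isla. Suppose Isla is a knight.
Then no assignment of the remaining roles makes every statement match its speaker's type — contradiction.
So Isla is a knave.
With that fixed, Kofi's statement is true, so Kofi is a knight.
With that fixed, Viktor's statement is true, so Viktor is a knight.
With that fixed, Mina's statement is true, so Mina is a knight.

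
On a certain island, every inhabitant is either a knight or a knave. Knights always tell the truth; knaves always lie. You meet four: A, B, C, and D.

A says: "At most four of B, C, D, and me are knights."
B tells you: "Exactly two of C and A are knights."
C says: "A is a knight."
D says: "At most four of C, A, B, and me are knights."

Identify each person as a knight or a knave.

A: knight, B: knight, C: knight, D: knight

Regardless of anyone's role, A's statement is true, so A is a knight.
With that fixed, C's statement is true, so C is a knight.
With that fixed, D's statement is true, so D is a knight.
With that fixed, B's statement is true, so B is a knight.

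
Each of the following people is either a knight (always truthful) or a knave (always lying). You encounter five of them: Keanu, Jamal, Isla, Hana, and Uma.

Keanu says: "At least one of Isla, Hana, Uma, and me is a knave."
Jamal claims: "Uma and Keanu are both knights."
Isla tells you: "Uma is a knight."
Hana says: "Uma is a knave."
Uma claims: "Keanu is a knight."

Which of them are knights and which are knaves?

Consider Keanu. Suppose Keanu is a knave.
Then Keanu's own statement would have to be false, but it can't be — contradiction.
So Keanu is a knight.
With that fixed, Uma's statement is true, so Uma is a knight.
With that fixed, Jamal's statement is true, so Jamal is a knight.
With that fixed, Isla's statement is true, so Isla is a knight.
With that fixed, Hana's statement is false, so Hana is a knave.

Keanu: knight, Jamal: knight, Isla: knight, Hana: knave, Uma: knight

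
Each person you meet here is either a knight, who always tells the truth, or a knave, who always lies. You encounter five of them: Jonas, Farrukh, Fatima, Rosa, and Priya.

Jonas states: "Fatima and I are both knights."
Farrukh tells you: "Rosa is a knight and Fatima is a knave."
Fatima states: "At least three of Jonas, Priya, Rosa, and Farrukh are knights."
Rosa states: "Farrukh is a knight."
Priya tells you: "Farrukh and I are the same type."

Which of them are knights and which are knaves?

Jonas: knave, Farrukh: knight, Fatima: knave, Rosa: knight, Priya: knave

Consider Jonas. Suppose Jonas is a knight.
Then no assignment of the remaining roles makes every statement match its speaker's type — contradiction.
So Jonas is a knave.
Consider Farrukh. Suppose Farrukh is a knave.
Then whichever role Priya has, Priya's statement has the wrong truth value — contradiction.
So Farrukh is a knight.
With that fixed, Rosa's statement is true, so Rosa is a knight.
Consider Fatima. Suppose Fatima is a knight.
Then Farrukh's statement comes out false, contradicting Farrukh being a knight.
So Fatima is a knave.
Consider Priya. Suppose Priya is a knight.
Then Fatima's statement comes out true, contradicting Fatima being a knave.
So Priya is a knave.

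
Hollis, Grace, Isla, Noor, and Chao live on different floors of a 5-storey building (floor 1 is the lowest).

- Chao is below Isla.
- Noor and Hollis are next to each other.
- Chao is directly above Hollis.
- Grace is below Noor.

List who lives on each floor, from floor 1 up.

Grace, Noor, Hollis, Chao, Isla

From clue 1: Isla is in {2,3,4,5}.
From clues 1–3: Hollis is in {2,3}.
From clues 1–4: Grace → floor 1, Noor → floor 2, Hollis → floor 3, Chao → floor 4, Isla → floor 5.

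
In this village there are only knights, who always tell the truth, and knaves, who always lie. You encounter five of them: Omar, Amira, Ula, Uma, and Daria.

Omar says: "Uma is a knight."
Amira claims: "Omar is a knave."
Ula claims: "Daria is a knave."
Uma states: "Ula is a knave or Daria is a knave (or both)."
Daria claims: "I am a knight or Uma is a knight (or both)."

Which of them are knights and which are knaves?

Omar: knight, Amira: knave, Ula: knave, Uma: knight, Daria: knight

Consider Omar. Suppose Omar is a knave.
Then no assignment of the remaining roles makes every statement match its speaker's type — contradiction.
So Omar is a knight.
With that fixed, Amira's statement is false, so Amira is a knave.
Consider Ula. Suppose Ula is a knight.
Then no assignment of the remaining roles makes every statement match its speaker's type — contradiction.
So Ula is a knave.
With that fixed, Uma's statement is true, so Uma is a knight.
With that fixed, Daria's statement is true, so Daria is a knight.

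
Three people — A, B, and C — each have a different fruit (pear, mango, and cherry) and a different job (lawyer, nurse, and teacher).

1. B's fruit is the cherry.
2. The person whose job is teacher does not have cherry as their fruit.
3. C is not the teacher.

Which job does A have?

teacher

With clues 1–3, lawyer and nurse are impossible for A's job.
That leaves teacher.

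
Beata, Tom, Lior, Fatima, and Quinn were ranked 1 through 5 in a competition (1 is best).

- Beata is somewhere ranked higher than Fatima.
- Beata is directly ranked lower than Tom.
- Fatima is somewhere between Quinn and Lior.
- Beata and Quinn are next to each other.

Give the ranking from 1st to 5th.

Tom, Beata, Quinn, Fatima, Lior

From clue 1: Beata is in {1,2,3,4}.
From clues 1–2: Beata is in {2,3,4}.
From clues 1–3: Fatima → rank 4.
From clues 1–4: Tom → rank 1, Beata → rank 2, Quinn → rank 3, Lior → rank 5.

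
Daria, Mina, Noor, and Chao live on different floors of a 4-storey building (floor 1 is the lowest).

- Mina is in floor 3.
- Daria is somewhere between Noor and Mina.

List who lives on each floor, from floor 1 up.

Noor, Daria, Mina, Chao

From clue 1: Mina → floor 3.
From clues 1–2: Noor → floor 1, Daria → floor 2, Chao → floor 4.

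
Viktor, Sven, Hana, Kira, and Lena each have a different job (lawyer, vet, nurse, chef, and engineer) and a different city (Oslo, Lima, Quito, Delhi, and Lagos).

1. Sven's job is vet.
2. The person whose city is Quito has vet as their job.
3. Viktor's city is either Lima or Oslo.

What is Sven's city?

With clues 1–2, Delhi, Lagos, Lima, and Oslo are impossible for Sven's city.
That leaves Quito.

Quito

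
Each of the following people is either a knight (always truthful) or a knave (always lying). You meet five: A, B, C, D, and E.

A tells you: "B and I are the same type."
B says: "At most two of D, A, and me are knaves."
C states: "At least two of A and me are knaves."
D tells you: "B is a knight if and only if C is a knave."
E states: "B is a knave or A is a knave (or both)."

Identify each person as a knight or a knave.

Consider A. Suppose A is a knave.
Then whichever role C has, C's statement has the wrong truth value — contradiction.
So A is a knight.
With that fixed, B's statement is true, so B is a knight.
With that fixed, C's statement is false, so C is a knave.
With that fixed, D's statement is true, so D is a knight.
With that fixed, E's statement is false, so E is a knave.

A: knight, B: knight, C: knave, D: knight, E: knave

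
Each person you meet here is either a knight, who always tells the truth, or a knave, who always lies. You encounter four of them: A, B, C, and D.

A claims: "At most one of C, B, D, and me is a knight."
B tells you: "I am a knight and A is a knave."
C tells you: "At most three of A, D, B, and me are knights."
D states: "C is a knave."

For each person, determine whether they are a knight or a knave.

Consider A. Suppose A is a knight.
Then no assignment of the remaining roles makes every statement match its speaker's type — contradiction.
So A is a knave.
With that fixed, C's statement is true, so C is a knight.
With that fixed, D's statement is false, so D is a knave.
Consider B. Suppose B is a knave.
Then A's statement comes out true, contradicting A being a knave.
So B is a knight.

A: knave, B: knight, C: knight, D: knave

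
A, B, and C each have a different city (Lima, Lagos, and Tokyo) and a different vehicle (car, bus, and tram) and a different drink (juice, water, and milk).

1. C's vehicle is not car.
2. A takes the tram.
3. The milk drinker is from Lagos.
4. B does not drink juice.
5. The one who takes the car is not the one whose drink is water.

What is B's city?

With clues 1–5, Lima and Tokyo are impossible for B's city.
That leaves Lagos.

Lagos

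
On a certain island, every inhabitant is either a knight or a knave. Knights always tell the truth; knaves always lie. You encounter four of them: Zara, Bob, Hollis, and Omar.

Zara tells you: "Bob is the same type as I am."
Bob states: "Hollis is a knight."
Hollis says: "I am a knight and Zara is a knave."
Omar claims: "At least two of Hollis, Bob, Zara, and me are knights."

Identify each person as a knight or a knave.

Zara: knave, Bob: knight, Hollis: knight, Omar: knight

Consider Zara. Suppose Zara is a knight.
Then no assignment of the remaining roles makes every statement match its speaker's type — contradiction.
So Zara is a knave.
Consider Bob. Suppose Bob is a knave.
Then Zara's statement comes out true, contradicting Zara being a knave.
So Bob is a knight.
Consider Hollis. Suppose Hollis is a knave.
Then Bob's statement comes out false, contradicting Bob being a knight.
So Hollis is a knight.
With that fixed, Omar's statement is true, so Omar is a knight.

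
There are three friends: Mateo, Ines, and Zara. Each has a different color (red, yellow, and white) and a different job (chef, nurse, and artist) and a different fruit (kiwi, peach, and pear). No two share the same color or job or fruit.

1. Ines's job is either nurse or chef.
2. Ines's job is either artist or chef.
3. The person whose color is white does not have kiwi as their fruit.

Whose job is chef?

With clues 1–2, Mateo and Zara are impossible for the one with job chef.
That leaves Ines.

Ines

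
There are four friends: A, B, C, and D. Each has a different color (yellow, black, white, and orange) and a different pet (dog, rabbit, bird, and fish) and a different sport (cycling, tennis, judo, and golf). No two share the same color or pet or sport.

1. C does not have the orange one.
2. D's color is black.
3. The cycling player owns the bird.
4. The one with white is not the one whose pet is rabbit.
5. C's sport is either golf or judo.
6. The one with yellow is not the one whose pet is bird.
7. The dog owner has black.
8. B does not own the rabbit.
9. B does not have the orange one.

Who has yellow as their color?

C

With clues 1–2, D is impossible for the one with color yellow.
With clues 1–8, B is impossible for the one with color yellow.
With clues 1–9, A is impossible for the one with color yellow.
That leaves C.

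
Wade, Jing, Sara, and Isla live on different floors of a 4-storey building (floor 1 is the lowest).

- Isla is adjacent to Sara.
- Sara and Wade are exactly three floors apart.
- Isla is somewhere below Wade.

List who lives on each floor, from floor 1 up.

From clues 1–2: Wade is in {1,4}.
From clues 1–3: Sara → floor 1, Isla → floor 2, Jing → floor 3, Wade → floor 4.

Sara, Isla, Jing, Wade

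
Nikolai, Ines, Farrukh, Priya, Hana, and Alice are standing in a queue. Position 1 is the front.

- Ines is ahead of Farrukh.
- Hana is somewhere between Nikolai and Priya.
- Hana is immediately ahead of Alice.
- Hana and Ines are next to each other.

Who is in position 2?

With clues 1–3, Alice is ruled out for position 2.
With clues 1–4, Farrukh, Hana, Nikolai, and Priya are ruled out for position 2.
So position 2 is Ines.

Ines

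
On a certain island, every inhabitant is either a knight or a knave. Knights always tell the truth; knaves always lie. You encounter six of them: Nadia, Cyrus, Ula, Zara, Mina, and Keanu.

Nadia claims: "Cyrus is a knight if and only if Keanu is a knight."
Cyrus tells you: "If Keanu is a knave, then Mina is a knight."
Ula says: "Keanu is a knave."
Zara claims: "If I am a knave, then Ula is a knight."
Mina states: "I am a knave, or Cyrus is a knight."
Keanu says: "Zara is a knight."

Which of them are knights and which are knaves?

Nadia: knight, Cyrus: knight, Ula: knave, Zara: knight, Mina: knight, Keanu: knight

Consider Nadia. Suppose Nadia is a knave.
Then no assignment of the remaining roles makes every statement match its speaker's type — contradiction.
So Nadia is a knight.
Consider Cyrus. Suppose Cyrus is a knave.
Then whichever role Mina has, Mina's statement has the wrong truth value — contradiction.
So Cyrus is a knight.
With that fixed, Mina's statement is true, so Mina is a knight.
Consider Ula. Suppose Ula is a knight.
Then no assignment of the remaining roles makes every statement match its speaker's type — contradiction.
So Ula is a knave.
Consider Zara. Suppose Zara is a knave.
Then no assignment of the remaining roles makes every statement match its speaker's type — contradiction.
So Zara is a knight.
With that fixed, Keanu's statement is true, so Keanu is a knight.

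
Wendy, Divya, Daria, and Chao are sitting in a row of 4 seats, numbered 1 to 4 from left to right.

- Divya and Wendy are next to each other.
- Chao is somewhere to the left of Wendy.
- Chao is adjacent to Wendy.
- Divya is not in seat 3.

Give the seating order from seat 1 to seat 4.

From clues 1–2: Chao is in {1,2}.
From clues 1–3: Wendy is in {2,3}.
From clues 1–4: Daria → seat 1, Chao → seat 2, Wendy → seat 3, Divya → seat 4.

Daria, Chao, Wendy, Divya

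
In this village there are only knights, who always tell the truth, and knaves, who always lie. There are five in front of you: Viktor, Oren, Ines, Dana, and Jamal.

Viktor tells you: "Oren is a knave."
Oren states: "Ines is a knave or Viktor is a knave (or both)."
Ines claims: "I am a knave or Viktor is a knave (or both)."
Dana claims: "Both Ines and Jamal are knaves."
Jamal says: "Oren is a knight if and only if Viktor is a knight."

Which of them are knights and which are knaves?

Viktor: knave, Oren: knight, Ines: knight, Dana: knave, Jamal: knave

Consider Viktor. Suppose Viktor is a knight.
Then whichever role Ines has, Ines's statement has the wrong truth value — contradiction.
So Viktor is a knave.
With that fixed, Oren's statement is true, so Oren is a knight.
With that fixed, Ines's statement is true, so Ines is a knight.
With that fixed, Dana's statement is false, so Dana is a knave.
With that fixed, Jamal's statement is false, so Jamal is a knave.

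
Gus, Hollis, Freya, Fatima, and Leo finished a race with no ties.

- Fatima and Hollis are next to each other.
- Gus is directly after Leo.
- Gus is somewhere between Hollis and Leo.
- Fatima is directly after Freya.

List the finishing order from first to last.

From clues 1–2: Freya is in {1,3,5}.
From clues 1–3: Gus is in {2,3}.
From clues 1–4: Leo → place 1, Gus → place 2, Freya → place 3, Fatima → place 4, Hollis → place 5.

Leo, Gus, Freya, Fatima, Hollis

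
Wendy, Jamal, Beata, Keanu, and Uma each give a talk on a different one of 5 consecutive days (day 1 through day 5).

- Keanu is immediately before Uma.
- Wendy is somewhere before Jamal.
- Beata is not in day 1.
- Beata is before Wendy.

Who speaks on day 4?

Wendy

With clues 1–4, Beata, Jamal, Keanu, and Uma are ruled out for day 4.
So day 4 is Wendy.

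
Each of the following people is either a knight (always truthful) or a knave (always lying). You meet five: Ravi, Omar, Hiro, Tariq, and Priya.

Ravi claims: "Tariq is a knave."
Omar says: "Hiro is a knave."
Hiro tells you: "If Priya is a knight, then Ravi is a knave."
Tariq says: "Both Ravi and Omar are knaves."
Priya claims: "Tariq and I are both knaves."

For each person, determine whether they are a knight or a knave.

Ravi: knave, Omar: knave, Hiro: knight, Tariq: knight, Priya: knave

Consider Ravi. Suppose Ravi is a knight.
Then no assignment of the remaining roles makes every statement match its speaker's type — contradiction.
So Ravi is a knave.
With that fixed, Hiro's statement is true, so Hiro is a knight.
With that fixed, Omar's statement is false, so Omar is a knave.
With that fixed, Tariq's statement is true, so Tariq is a knight.
With that fixed, Priya's statement is false, so Priya is a knave.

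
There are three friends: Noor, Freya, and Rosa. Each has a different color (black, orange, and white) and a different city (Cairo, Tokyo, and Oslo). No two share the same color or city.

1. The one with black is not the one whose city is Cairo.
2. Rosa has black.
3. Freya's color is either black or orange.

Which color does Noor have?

With clues 1–2, black is impossible for Noor's color.
With clues 1–3, orange is impossible for Noor's color.
That leaves white.

white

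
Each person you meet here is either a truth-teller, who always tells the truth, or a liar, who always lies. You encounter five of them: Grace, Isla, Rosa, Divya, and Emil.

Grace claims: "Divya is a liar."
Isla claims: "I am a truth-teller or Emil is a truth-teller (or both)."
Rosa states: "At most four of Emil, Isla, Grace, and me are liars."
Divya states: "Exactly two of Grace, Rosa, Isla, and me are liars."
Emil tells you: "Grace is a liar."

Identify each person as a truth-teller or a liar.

Grace: truth-teller, Isla: truth-teller, Rosa: truth-teller, Divya: liar, Emil: liar

Regardless of anyone's role, Rosa's statement is true, so Rosa is a truth-teller.
Consider Grace. Suppose Grace is a liar.
Then no assignment of the remaining roles makes every statement match its speaker's type — contradiction.
So Grace is a truth-teller.
With that fixed, Emil's statement is false, so Emil is a liar.
Consider Isla. Suppose Isla is a liar.
Then whichever role Divya has, Divya's statement has the wrong truth value — contradiction.
So Isla is a truth-teller.
With that fixed, Divya's statement is false, so Divya is a liar.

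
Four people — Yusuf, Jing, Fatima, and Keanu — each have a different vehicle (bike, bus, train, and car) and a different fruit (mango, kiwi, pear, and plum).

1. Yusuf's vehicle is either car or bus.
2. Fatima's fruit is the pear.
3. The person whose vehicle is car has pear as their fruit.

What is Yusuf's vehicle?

bus

Clue 1 rules out bike and train for Yusuf's vehicle.
With clues 1–3, car is impossible for Yusuf's vehicle.
That leaves bus.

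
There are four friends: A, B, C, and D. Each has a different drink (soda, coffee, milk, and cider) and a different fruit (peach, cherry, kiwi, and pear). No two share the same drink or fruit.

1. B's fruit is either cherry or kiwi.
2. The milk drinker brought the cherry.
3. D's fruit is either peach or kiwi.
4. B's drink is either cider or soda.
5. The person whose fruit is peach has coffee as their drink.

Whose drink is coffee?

D

With clues 1–4, B is impossible for the one with drink coffee.
With clues 1–5, A and C are impossible for the one with drink coffee.
That leaves D.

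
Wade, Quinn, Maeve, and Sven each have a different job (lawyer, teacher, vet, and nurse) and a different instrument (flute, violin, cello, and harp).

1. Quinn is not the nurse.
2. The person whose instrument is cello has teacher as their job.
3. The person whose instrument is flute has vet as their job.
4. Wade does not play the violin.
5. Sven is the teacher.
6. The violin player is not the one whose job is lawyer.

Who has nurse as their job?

Clue 1 rules out Quinn for the one with job nurse.
With clues 1–5, Sven is impossible for the one with job nurse.
With clues 1–6, Wade is impossible for the one with job nurse.
That leaves Maeve.

Maeve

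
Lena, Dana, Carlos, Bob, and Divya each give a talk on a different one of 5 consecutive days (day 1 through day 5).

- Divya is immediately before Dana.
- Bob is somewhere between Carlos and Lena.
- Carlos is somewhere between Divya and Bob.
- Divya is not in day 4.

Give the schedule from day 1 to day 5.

From clue 1: Dana is in {2,3,4,5}.
From clues 1–2: Bob is in {2,4}.
From clues 1–3: Carlos → day 3.
From clues 1–4: Divya → day 1, Dana → day 2, Bob → day 4, Lena → day 5.

Divya, Dana, Carlos, Bob, Lena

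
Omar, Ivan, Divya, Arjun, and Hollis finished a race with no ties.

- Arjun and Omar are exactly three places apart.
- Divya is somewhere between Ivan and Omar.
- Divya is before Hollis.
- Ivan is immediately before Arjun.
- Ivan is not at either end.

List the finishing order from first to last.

From clue 1: Omar is in {1,2,4,5}.
From clues 1–2: Divya is in {2,3,4}.
From clues 1–3: Divya is in {2,3}.
From clues 1–4: Omar is in {1,5}.
From clues 1–5: Omar → place 1, Divya → place 2, Ivan → place 3, Arjun → place 4, Hollis → place 5.

Omar, Divya, Ivan, Arjun, Hollis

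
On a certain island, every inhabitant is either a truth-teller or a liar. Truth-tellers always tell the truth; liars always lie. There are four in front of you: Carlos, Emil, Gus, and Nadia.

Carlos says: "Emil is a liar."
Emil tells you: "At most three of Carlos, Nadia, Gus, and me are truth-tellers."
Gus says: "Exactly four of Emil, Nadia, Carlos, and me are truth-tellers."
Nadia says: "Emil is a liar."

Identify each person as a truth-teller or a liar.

Carlos: liar, Emil: truth-teller, Gus: liar, Nadia: liar

Consider Carlos. Suppose Carlos is a truth-teller.
Then no assignment of the remaining roles makes every statement match its speaker's type — contradiction.
So Carlos is a liar.
With that fixed, Emil's statement is true, so Emil is a truth-teller.
With that fixed, Gus's statement is false, so Gus is a liar.
With that fixed, Nadia's statement is false, so Nadia is a liar.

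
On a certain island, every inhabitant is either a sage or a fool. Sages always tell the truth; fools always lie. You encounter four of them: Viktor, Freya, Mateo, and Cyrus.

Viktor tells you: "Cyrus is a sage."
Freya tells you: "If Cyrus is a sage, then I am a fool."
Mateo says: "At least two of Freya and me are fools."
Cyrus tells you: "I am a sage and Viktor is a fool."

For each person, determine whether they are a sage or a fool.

Consider Viktor. Suppose Viktor is a sage.
Then no assignment of the remaining roles makes every statement match its speaker's type — contradiction.
So Viktor is a fool.
Consider Freya. Suppose Freya is a fool.
Then Freya's own statement would have to be false, but it can't be — contradiction.
So Freya is a sage.
With that fixed, Mateo's statement is false, so Mateo is a fool.
Consider Cyrus. Suppose Cyrus is a sage.
Then Viktor's statement comes out true, contradicting Viktor being a fool.
So Cyrus is a fool.

Viktor: fool, Freya: sage, Mateo: fool, Cyrus: fool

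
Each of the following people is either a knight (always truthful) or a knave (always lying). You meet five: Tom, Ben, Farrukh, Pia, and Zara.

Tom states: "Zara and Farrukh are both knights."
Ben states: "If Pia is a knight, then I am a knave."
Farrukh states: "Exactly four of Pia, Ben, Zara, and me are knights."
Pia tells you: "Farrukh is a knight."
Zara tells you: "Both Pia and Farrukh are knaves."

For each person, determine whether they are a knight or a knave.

Tom: knave, Ben: knight, Farrukh: knave, Pia: knave, Zara: knight

Consider Tom. Suppose Tom is a knight.
Then no assignment of the remaining roles makes every statement match its speaker's type — contradiction.
So Tom is a knave.
Consider Ben. Suppose Ben is a knave.
Then Ben's own statement would have to be false, but it can't be — contradiction.
So Ben is a knight.
Consider Farrukh. Suppose Farrukh is a knight.
Then no assignment of the remaining roles makes every statement match its speaker's type — contradiction.
So Farrukh is a knave.
With that fixed, Pia's statement is false, so Pia is a knave.
With that fixed, Zara's statement is true, so Zara is a knight.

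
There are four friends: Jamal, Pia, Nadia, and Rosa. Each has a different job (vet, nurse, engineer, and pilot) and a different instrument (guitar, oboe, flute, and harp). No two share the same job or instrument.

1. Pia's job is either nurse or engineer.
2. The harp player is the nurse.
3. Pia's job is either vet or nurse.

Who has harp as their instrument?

Pia

With clues 1–3, Jamal, Nadia, and Rosa are impossible for the one with instrument harp.
That leaves Pia.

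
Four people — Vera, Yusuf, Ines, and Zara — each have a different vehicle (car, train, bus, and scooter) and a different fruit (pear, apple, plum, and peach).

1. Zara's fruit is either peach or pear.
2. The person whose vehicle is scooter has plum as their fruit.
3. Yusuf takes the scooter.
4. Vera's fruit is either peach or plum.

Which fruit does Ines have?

apple

With clues 1–3, plum is impossible for Ines's fruit.
With clues 1–4, peach and pear are impossible for Ines's fruit.
That leaves apple.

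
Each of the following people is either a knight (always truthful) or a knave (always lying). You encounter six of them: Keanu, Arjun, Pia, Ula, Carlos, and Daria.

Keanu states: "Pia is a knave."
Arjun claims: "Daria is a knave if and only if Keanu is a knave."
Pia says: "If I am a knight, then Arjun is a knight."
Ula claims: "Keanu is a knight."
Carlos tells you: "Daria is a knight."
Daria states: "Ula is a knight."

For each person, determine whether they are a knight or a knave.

Keanu: knave, Arjun: knight, Pia: knight, Ula: knave, Carlos: knave, Daria: knave

Consider Keanu. Suppose Keanu is a knight.
Then no assignment of the remaining roles makes every statement match its speaker's type — contradiction.
So Keanu is a knave.
With that fixed, Ula's statement is false, so Ula is a knave.
With that fixed, Daria's statement is false, so Daria is a knave.
With that fixed, Arjun's statement is true, so Arjun is a knight.
With that fixed, Pia's statement is true, so Pia is a knight.
With that fixed, Carlos's statement is false, so Carlos is a knave.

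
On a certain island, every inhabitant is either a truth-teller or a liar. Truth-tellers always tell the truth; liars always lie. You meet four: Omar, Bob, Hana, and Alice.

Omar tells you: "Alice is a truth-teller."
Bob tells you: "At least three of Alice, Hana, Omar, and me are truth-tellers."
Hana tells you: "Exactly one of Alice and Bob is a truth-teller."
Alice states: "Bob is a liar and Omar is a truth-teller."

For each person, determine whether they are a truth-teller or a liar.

Consider Omar. Suppose Omar is a truth-teller.
Then no assignment of the remaining roles makes every statement match its speaker's type — contradiction.
So Omar is a liar.
With that fixed, Alice's statement is false, so Alice is a liar.
With that fixed, Bob's statement is false, so Bob is a liar.
With that fixed, Hana's statement is false, so Hana is a liar.

Omar: liar, Bob: liar, Hana: liar, Alice: liar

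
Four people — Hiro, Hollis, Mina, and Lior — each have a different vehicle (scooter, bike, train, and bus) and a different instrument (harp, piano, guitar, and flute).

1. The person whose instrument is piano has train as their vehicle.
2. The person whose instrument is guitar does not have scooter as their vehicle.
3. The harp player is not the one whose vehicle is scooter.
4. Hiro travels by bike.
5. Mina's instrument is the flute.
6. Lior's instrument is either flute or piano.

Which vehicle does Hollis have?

bus

With clues 1–4, bike is impossible for Hollis's vehicle.
With clues 1–5, scooter is impossible for Hollis's vehicle.
With clues 1–6, train is impossible for Hollis's vehicle.
That leaves bus.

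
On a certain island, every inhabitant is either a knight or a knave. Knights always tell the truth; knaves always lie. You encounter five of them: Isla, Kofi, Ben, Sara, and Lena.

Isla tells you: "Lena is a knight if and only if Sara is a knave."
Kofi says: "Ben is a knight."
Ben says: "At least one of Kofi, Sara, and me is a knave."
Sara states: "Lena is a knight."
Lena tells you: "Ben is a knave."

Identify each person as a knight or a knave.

Isla: knave, Kofi: knight, Ben: knight, Sara: knave, Lena: knave

Consider Isla. Suppose Isla is a knight.
Then no assignment of the remaining roles makes every statement match its speaker's type — contradiction.
So Isla is a knave.
Consider Kofi. Suppose Kofi is a knave.
Then no assignment of the remaining roles makes every statement match its speaker's type — contradiction.
So Kofi is a knight.
Consider Ben. Suppose Ben is a knave.
Then Kofi's statement comes out false, contradicting Kofi being a knight.
So Ben is a knight.
With that fixed, Lena's statement is false, so Lena is a knave.
With that fixed, Sara's statement is false, so Sara is a knave.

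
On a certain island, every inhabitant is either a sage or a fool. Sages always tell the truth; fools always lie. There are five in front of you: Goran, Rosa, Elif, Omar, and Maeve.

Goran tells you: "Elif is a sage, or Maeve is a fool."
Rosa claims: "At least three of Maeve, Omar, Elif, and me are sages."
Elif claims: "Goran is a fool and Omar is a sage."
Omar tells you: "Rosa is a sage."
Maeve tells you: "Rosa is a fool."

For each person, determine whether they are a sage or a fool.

Consider Goran. Suppose Goran is a sage.
Then no assignment of the remaining roles makes every statement match its speaker's type — contradiction.
So Goran is a fool.
Consider Rosa. Suppose Rosa is a sage.
Then no assignment of the remaining roles makes every statement match its speaker's type — contradiction.
So Rosa is a fool.
With that fixed, Omar's statement is false, so Omar is a fool.
With that fixed, Maeve's statement is true, so Maeve is a sage.
With that fixed, Elif's statement is false, so Elif is a fool.

Goran: fool, Rosa: fool, Elif: fool, Omar: fool, Maeve: sage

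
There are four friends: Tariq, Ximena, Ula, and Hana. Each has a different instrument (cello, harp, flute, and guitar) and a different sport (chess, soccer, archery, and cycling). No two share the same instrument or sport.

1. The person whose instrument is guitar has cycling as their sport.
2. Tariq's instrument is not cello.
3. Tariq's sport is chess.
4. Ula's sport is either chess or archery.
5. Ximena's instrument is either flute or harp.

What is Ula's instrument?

With clues 1–4, guitar is impossible for Ula's instrument.
With clues 1–5, flute and harp are impossible for Ula's instrument.
That leaves cello.

cello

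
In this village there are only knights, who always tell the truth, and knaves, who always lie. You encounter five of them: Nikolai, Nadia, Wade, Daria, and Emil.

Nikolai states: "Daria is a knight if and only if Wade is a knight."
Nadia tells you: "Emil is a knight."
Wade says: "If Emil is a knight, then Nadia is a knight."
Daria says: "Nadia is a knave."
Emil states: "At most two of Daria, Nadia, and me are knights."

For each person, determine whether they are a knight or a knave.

Nikolai: knave, Nadia: knight, Wade: knight, Daria: knave, Emil: knight

Consider Nikolai. Suppose Nikolai is a knight.
Then no assignment of the remaining roles makes every statement match its speaker's type — contradiction.
So Nikolai is a knave.
Consider Nadia. Suppose Nadia is a knave.
Then no assignment of the remaining roles makes every statement match its speaker's type — contradiction.
So Nadia is a knight.
With that fixed, Wade's statement is true, so Wade is a knight.
With that fixed, Daria's statement is false, so Daria is a knave.
With that fixed, Emil's statement is true, so Emil is a knight.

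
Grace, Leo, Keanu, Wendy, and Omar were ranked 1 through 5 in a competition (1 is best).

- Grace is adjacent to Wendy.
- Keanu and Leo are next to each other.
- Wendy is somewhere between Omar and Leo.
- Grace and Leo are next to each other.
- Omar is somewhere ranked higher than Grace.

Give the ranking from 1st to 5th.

Omar, Wendy, Grace, Leo, Keanu

From clues 1–2: Omar is in {1,3,5}.
From clues 1–3: Omar is in {1,5}.
From clues 1–4: Grace → rank 3.
From clues 1–5: Omar → rank 1, Wendy → rank 2, Leo → rank 4, Keanu → rank 5.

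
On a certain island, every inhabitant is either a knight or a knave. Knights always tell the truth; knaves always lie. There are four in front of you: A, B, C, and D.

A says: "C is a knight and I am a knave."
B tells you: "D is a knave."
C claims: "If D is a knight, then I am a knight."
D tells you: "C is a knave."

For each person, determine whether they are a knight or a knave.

A: knave, B: knave, C: knave, D: knight

Consider A. Suppose A is a knight.
Then A's own statement would have to be true, but it can't be — contradiction.
So A is a knave.
Consider B. Suppose B is a knight.
Then no assignment of the remaining roles makes every statement match its speaker's type — contradiction.
So B is a knave.
Consider C. Suppose C is a knight.
Then A's statement comes out true, contradicting A being a knave.
So C is a knave.
With that fixed, D's statement is true, so D is a knight.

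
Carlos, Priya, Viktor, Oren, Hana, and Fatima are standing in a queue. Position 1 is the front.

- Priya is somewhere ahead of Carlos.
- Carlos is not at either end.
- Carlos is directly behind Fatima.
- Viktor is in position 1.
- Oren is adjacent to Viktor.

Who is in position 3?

With clues 1–4, Carlos and Viktor are ruled out for position 3.
With clues 1–5, Fatima, Hana, and Oren are ruled out for position 3.
So position 3 is Priya.

Priya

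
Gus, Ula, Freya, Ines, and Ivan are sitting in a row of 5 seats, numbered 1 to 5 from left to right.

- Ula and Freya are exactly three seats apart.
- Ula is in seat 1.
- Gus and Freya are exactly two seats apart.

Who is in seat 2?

With clues 1–2, Freya and Ula are ruled out for seat 2.
With clues 1–3, Ines and Ivan are ruled out for seat 2.
So seat 2 is Gus.

Gus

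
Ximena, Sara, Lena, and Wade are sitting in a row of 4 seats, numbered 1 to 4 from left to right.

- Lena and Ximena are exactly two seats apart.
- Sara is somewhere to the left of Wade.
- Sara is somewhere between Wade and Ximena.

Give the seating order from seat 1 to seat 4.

Ximena, Sara, Lena, Wade

From clues 1–2: Sara is in {1,2}.
From clues 1–3: Ximena → seat 1, Sara → seat 2, Lena → seat 3, Wade → seat 4.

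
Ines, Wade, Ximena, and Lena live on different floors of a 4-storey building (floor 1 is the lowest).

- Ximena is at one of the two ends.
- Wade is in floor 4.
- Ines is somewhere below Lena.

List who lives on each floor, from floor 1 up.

From clue 1: Ximena is in {1,4}.
From clues 1–2: Ximena → floor 1, Wade → floor 4.
From clues 1–3: Ines → floor 2, Lena → floor 3.

Ximena, Ines, Lena, Wade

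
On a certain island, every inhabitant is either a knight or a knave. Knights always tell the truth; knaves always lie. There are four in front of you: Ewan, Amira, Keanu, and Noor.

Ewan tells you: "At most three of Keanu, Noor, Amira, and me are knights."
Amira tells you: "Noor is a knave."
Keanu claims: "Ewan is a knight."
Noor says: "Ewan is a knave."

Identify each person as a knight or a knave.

Ewan: knight, Amira: knight, Keanu: knight, Noor: knave

Consider Ewan. Suppose Ewan is a knave.
Then Ewan's own statement would have to be false, but it can't be — contradiction.
So Ewan is a knight.
With that fixed, Keanu's statement is true, so Keanu is a knight.
With that fixed, Noor's statement is false, so Noor is a knave.
With that fixed, Amira's statement is true, so Amira is a knight.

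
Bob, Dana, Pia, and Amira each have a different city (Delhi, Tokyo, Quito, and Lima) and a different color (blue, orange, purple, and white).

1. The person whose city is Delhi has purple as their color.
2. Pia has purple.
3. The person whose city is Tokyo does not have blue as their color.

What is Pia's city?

Delhi

With clues 1–2, Lima, Quito, and Tokyo are impossible for Pia's city.
That leaves Delhi.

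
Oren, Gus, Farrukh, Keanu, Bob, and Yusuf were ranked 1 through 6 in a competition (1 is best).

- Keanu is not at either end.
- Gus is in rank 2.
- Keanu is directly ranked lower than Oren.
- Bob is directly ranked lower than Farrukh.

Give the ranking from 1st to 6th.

From clue 1: Keanu is in {2,3,4,5}.
From clues 1–2: Gus → rank 2.
From clues 1–3: Oren is in {3,4}.
From clues 1–4: Yusuf → rank 1, Oren → rank 3, Keanu → rank 4, Farrukh → rank 5, Bob → rank 6.

Yusuf, Gus, Oren, Keanu, Farrukh, Bob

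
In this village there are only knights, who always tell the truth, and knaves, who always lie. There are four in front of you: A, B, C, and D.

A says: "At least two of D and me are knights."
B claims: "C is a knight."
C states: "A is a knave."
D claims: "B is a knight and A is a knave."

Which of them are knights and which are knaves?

Consider A. Suppose A is a knight.
Then no assignment of the remaining roles makes every statement match its speaker's type — contradiction.
So A is a knave.
With that fixed, C's statement is true, so C is a knight.
With that fixed, B's statement is true, so B is a knight.
With that fixed, D's statement is true, so D is a knight.

A: knave, B: knight, C: knight, D: knight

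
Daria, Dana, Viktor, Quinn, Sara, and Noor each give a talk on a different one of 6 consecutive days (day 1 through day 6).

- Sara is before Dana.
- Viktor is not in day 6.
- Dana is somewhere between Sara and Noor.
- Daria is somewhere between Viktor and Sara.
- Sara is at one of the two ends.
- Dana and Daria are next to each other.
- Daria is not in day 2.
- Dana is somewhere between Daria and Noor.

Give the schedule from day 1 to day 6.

From clue 1: Dana is in {2,3,4,5,6}.
From clues 1–3: Dana is in {2,3,4,5}.
From clues 1–4: Daria is in {2,3,4}.
From clues 1–5: Sara → day 1.
From clues 1–6: Viktor is in {4,5}.
From clues 1–7: Daria is in {3,4}.
From clues 1–8: Quinn → day 2, Daria → day 3, Dana → day 4, Viktor → day 5, Noor → day 6.

Sara, Quinn, Daria, Dana, Viktor, Noor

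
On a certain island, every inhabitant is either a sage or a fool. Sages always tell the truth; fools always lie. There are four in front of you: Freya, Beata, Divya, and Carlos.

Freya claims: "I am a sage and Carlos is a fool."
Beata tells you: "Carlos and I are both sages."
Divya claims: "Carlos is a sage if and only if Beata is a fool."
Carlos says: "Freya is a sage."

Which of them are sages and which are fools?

Consider Freya. Suppose Freya is a sage.
Then no assignment of the remaining roles makes every statement match its speaker's type — contradiction.
So Freya is a fool.
With that fixed, Carlos's statement is false, so Carlos is a fool.
With that fixed, Beata's statement is false, so Beata is a fool.
With that fixed, Divya's statement is false, so Divya is a fool.

Freya: fool, Beata: fool, Divya: fool, Carlos: fool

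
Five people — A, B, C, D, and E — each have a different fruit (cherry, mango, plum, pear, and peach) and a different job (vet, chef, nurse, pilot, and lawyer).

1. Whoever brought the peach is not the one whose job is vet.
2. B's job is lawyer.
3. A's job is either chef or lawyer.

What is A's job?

chef

With clues 1–2, lawyer is impossible for A's job.
With clues 1–3, nurse, pilot, and vet are impossible for A's job.
That leaves chef.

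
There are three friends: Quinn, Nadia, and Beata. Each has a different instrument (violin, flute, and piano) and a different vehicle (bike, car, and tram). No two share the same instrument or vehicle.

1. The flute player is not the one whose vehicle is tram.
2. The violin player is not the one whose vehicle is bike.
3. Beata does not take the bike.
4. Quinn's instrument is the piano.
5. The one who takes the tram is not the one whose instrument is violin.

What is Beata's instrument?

With clues 1–4, piano is impossible for Beata's instrument.
With clues 1–5, flute is impossible for Beata's instrument.
That leaves violin.

violin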